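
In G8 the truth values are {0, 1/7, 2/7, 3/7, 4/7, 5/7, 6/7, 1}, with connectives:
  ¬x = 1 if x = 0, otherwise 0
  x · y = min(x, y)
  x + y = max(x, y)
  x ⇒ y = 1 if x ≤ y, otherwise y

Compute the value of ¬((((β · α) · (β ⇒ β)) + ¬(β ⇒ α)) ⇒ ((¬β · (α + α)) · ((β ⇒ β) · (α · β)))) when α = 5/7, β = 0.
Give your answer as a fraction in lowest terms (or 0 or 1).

0

β · α = 0 · 5/7 = 0
β ⇒ β = 0 ⇒ 0 = 1
(β · α) · (β ⇒ β) = 0 · 1 = 0
β ⇒ α = 0 ⇒ 5/7 = 1
¬(β ⇒ α) = ¬1 = 0
((β · α) · (β ⇒ β)) + ¬(β ⇒ α) = 0 + 0 = 0
¬β = ¬0 = 1
α + α = 5/7 + 5/7 = 5/7
¬β · (α + α) = 1 · 5/7 = 5/7
β ⇒ β = 0 ⇒ 0 = 1
α · β = 5/7 · 0 = 0
(β ⇒ β) · (α · β) = 1 · 0 = 0
(¬β · (α + α)) · ((β ⇒ β) · (α · β)) = 5/7 · 0 = 0
(((β · α) · (β ⇒ β)) + ¬(β ⇒ α)) ⇒ ((¬β · (α + α)) · ((β ⇒ β) · (α · β))) = 0 ⇒ 0 = 1
¬((((β · α) · (β ⇒ β)) + ¬(β ⇒ α)) ⇒ ((¬β · (α + α)) · ((β ⇒ β) · (α · β)))) = ¬1 = 0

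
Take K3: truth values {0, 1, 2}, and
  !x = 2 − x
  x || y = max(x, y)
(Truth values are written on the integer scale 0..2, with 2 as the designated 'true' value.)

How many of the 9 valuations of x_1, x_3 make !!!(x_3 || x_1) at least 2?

x_1 = 0, x_3 = 0 ↦ 2  ≥
x_1 = 0, x_3 = 1 ↦ 1  <
x_1 = 0, x_3 = 2 ↦ 0  <
x_1 = 1, x_3 = 0 ↦ 1  <
x_1 = 1, x_3 = 1 ↦ 1  <
x_1 = 1, x_3 = 2 ↦ 0  <
x_1 = 2, x_3 = 0 ↦ 0  <
x_1 = 2, x_3 = 1 ↦ 0  <
x_1 = 2, x_3 = 2 ↦ 0  <
So 1 of the 9 assignments meets the threshold.

1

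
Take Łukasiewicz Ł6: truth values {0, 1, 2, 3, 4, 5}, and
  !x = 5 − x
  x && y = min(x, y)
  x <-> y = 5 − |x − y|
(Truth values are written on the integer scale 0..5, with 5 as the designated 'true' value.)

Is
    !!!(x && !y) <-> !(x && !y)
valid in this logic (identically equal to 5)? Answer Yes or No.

At x = 5, y = 4, for instance:
!y = !4 = 1
x && !y = 5 && 1 = 1
!(x && !y) = !1 = 4
!!(x && !y) = !4 = 1
!!!(x && !y) = !1 = 4
!!!(x && !y) <-> !(x && !y) = 4 <-> 4 = 5
and checking the remaining 35 assignments likewise gives ≥ 5 in every case.

Yes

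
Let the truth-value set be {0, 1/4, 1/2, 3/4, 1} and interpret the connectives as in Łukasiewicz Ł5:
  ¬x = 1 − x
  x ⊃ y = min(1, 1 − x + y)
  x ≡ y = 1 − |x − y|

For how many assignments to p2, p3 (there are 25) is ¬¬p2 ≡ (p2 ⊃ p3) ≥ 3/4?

value 1: 3 assignments (counts)
value 3/4: 5 assignments (counts)
value 1/2: 6 assignments
value 1/4: 5 assignments
value 0: 6 assignments
So 8 of the 25 assignments meet the threshold.

8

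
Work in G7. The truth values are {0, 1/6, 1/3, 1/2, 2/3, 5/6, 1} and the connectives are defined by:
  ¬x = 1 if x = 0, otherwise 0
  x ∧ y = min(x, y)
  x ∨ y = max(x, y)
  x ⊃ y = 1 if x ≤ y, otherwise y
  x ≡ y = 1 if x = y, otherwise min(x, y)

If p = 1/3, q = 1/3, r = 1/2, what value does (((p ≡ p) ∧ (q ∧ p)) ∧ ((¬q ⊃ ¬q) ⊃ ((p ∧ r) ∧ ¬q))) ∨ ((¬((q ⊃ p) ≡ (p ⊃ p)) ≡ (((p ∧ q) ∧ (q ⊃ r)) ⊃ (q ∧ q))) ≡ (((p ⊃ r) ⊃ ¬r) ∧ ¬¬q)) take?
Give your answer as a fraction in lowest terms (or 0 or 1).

1

p ≡ p = 1/3 ≡ 1/3 = 1
q ∧ p = 1/3 ∧ 1/3 = 1/3
(p ≡ p) ∧ (q ∧ p) = 1 ∧ 1/3 = 1/3
¬q = ¬1/3 = 0
¬q = ¬1/3 = 0
¬q ⊃ ¬q = 0 ⊃ 0 = 1
p ∧ r = 1/3 ∧ 1/2 = 1/3
¬q = ¬1/3 = 0
(p ∧ r) ∧ ¬q = 1/3 ∧ 0 = 0
(¬q ⊃ ¬q) ⊃ ((p ∧ r) ∧ ¬q) = 1 ⊃ 0 = 0
((p ≡ p) ∧ (q ∧ p)) ∧ ((¬q ⊃ ¬q) ⊃ ((p ∧ r) ∧ ¬q)) = 1/3 ∧ 0 = 0
q ⊃ p = 1/3 ⊃ 1/3 = 1
p ⊃ p = 1/3 ⊃ 1/3 = 1
(q ⊃ p) ≡ (p ⊃ p) = 1 ≡ 1 = 1
¬((q ⊃ p) ≡ (p ⊃ p)) = ¬1 = 0
p ∧ q = 1/3 ∧ 1/3 = 1/3
q ⊃ r = 1/3 ⊃ 1/2 = 1
(p ∧ q) ∧ (q ⊃ r) = 1/3 ∧ 1 = 1/3
q ∧ q = 1/3 ∧ 1/3 = 1/3
((p ∧ q) ∧ (q ⊃ r)) ⊃ (q ∧ q) = 1/3 ⊃ 1/3 = 1
¬((q ⊃ p) ≡ (p ⊃ p)) ≡ (((p ∧ q) ∧ (q ⊃ r)) ⊃ (q ∧ q)) = 0 ≡ 1 = 0
p ⊃ r = 1/3 ⊃ 1/2 = 1
¬r = ¬1/2 = 0
(p ⊃ r) ⊃ ¬r = 1 ⊃ 0 = 0
¬q = ¬1/3 = 0
¬¬q = ¬0 = 1
((p ⊃ r) ⊃ ¬r) ∧ ¬¬q = 0 ∧ 1 = 0
(¬((q ⊃ p) ≡ (p ⊃ p)) ≡ (((p ∧ q) ∧ (q ⊃ r)) ⊃ (q ∧ q))) ≡ (((p ⊃ r) ⊃ ¬r) ∧ ¬¬q) = 0 ≡ 0 = 1
(((p ≡ p) ∧ (q ∧ p)) ∧ ((¬q ⊃ ¬q) ⊃ ((p ∧ r) ∧ ¬q))) ∨ ((¬((q ⊃ p) ≡ (p ⊃ p)) ≡ (((p ∧ q) ∧ (q ⊃ r)) ⊃ (q ∧ q))) ≡ (((p ⊃ r) ⊃ ¬r) ∧ ¬¬q)) = 0 ∨ 1 = 1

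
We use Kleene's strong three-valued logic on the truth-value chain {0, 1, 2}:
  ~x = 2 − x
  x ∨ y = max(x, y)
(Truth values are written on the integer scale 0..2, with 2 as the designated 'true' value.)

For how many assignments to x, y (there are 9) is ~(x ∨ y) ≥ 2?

1

x = 0, y = 0 ↦ 2  ≥
x = 0, y = 1 ↦ 1  <
x = 0, y = 2 ↦ 0  <
x = 1, y = 0 ↦ 1  <
x = 1, y = 1 ↦ 1  <
x = 1, y = 2 ↦ 0  <
x = 2, y = 0 ↦ 0  <
x = 2, y = 1 ↦ 0  <
x = 2, y = 2 ↦ 0  <
So 1 of the 9 assignments meets the threshold.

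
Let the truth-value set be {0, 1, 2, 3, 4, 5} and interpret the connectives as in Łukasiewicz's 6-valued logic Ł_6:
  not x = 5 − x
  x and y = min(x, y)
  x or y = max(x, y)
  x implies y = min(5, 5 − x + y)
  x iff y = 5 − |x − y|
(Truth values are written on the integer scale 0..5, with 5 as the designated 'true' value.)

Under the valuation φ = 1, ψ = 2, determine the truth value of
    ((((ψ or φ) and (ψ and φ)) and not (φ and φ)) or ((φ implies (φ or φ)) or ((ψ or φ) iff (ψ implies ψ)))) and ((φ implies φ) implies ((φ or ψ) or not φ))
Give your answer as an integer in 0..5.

ψ or φ = 2 or 1 = 2
ψ and φ = 2 and 1 = 1
(ψ or φ) and (ψ and φ) = 2 and 1 = 1
φ and φ = 1 and 1 = 1
not (φ and φ) = not 1 = 4
((ψ or φ) and (ψ and φ)) and not (φ and φ) = 1 and 4 = 1
φ or φ = 1 or 1 = 1
φ implies (φ or φ) = 1 implies 1 = 5
ψ or φ = 2 or 1 = 2
ψ implies ψ = 2 implies 2 = 5
(ψ or φ) iff (ψ implies ψ) = 2 iff 5 = 2
(φ implies (φ or φ)) or ((ψ or φ) iff (ψ implies ψ)) = 5 or 2 = 5
(((ψ or φ) and (ψ and φ)) and not (φ and φ)) or ((φ implies (φ or φ)) or ((ψ or φ) iff (ψ implies ψ))) = 1 or 5 = 5
φ implies φ = 1 implies 1 = 5
φ or ψ = 1 or 2 = 2
not φ = not 1 = 4
(φ or ψ) or not φ = 2 or 4 = 4
(φ implies φ) implies ((φ or ψ) or not φ) = 5 implies 4 = 4
((((ψ or φ) and (ψ and φ)) and not (φ and φ)) or ((φ implies (φ or φ)) or ((ψ or φ) iff (ψ implies ψ)))) and ((φ implies φ) implies ((φ or ψ) or not φ)) = 5 and 4 = 4

4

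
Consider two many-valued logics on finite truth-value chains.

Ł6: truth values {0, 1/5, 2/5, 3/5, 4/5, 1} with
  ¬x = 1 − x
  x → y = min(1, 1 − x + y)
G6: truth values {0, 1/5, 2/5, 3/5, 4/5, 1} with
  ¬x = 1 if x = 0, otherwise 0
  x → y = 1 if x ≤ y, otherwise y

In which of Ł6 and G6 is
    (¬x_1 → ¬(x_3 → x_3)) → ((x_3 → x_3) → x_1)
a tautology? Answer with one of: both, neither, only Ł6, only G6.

only Ł6

In Ł6: every assignment gives 1 — tautology.
In G6: at x_1 = 1/5, x_3 = 0 the value is 1/5 — not a tautology.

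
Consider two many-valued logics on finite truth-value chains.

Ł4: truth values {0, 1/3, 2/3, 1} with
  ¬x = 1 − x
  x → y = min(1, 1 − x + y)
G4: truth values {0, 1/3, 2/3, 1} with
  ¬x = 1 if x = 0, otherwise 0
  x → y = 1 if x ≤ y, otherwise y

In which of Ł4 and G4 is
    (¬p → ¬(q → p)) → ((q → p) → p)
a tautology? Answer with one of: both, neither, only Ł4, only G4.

In Ł4: every assignment gives 1 — tautology.
In G4: at p = 1/3, q = 0 the value is 1/3 — not a tautology.

only Ł4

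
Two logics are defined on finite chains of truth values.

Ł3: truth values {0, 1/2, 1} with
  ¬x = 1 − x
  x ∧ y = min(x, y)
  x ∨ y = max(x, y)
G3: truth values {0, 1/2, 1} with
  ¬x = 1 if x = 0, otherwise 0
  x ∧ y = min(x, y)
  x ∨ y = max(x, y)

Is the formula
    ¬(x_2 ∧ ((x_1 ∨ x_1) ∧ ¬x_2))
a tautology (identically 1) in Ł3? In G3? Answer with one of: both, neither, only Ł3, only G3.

only G3

In Ł3: at x_1 = 1/2, x_2 = 1/2 the value is 1/2 — not a tautology.
In G3: every assignment gives 1 — tautology.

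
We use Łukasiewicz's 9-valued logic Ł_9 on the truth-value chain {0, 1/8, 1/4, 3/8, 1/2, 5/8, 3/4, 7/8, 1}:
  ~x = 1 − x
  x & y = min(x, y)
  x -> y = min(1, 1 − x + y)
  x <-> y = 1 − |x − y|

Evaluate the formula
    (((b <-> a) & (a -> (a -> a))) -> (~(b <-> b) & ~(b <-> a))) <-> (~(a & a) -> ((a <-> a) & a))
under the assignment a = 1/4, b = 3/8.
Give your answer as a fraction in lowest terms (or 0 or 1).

5/8

b <-> a = 3/8 <-> 1/4 = 7/8
a -> a = 1/4 -> 1/4 = 1
a -> (a -> a) = 1/4 -> 1 = 1
(b <-> a) & (a -> (a -> a)) = 7/8 & 1 = 7/8
b <-> b = 3/8 <-> 3/8 = 1
~(b <-> b) = ~1 = 0
b <-> a = 3/8 <-> 1/4 = 7/8
~(b <-> a) = ~7/8 = 1/8
~(b <-> b) & ~(b <-> a) = 0 & 1/8 = 0
((b <-> a) & (a -> (a -> a))) -> (~(b <-> b) & ~(b <-> a)) = 7/8 -> 0 = 1/8
a & a = 1/4 & 1/4 = 1/4
~(a & a) = ~1/4 = 3/4
a <-> a = 1/4 <-> 1/4 = 1
(a <-> a) & a = 1 & 1/4 = 1/4
~(a & a) -> ((a <-> a) & a) = 3/4 -> 1/4 = 1/2
(((b <-> a) & (a -> (a -> a))) -> (~(b <-> b) & ~(b <-> a))) <-> (~(a & a) -> ((a <-> a) & a)) = 1/8 <-> 1/2 = 5/8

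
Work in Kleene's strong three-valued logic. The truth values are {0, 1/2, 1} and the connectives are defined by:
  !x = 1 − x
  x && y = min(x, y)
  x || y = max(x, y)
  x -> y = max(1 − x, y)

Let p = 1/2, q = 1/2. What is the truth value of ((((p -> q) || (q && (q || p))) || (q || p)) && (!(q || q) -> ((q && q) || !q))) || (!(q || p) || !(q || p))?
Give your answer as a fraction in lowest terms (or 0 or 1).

p -> q = 1/2 -> 1/2 = 1/2
q || p = 1/2 || 1/2 = 1/2
q && (q || p) = 1/2 && 1/2 = 1/2
(p -> q) || (q && (q || p)) = 1/2 || 1/2 = 1/2
q || p = 1/2 || 1/2 = 1/2
((p -> q) || (q && (q || p))) || (q || p) = 1/2 || 1/2 = 1/2
q || q = 1/2 || 1/2 = 1/2
!(q || q) = !1/2 = 1/2
q && q = 1/2 && 1/2 = 1/2
!q = !1/2 = 1/2
(q && q) || !q = 1/2 || 1/2 = 1/2
!(q || q) -> ((q && q) || !q) = 1/2 -> 1/2 = 1/2
(((p -> q) || (q && (q || p))) || (q || p)) && (!(q || q) -> ((q && q) || !q)) = 1/2 && 1/2 = 1/2
q || p = 1/2 || 1/2 = 1/2
!(q || p) = !1/2 = 1/2
q || p = 1/2 || 1/2 = 1/2
!(q || p) = !1/2 = 1/2
!(q || p) || !(q || p) = 1/2 || 1/2 = 1/2
((((p -> q) || (q && (q || p))) || (q || p)) && (!(q || q) -> ((q && q) || !q))) || (!(q || p) || !(q || p)) = 1/2 || 1/2 = 1/2

1/2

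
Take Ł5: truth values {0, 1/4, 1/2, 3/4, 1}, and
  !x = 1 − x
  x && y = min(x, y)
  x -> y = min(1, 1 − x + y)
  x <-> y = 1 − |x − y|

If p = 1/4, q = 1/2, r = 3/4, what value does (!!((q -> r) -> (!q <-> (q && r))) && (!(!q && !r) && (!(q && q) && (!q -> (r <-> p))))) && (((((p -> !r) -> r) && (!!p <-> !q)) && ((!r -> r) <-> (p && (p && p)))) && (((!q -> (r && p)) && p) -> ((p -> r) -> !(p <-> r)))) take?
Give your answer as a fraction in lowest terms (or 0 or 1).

q -> r = 1/2 -> 3/4 = 1
!q = !1/2 = 1/2
q && r = 1/2 && 3/4 = 1/2
!q <-> (q && r) = 1/2 <-> 1/2 = 1
(q -> r) -> (!q <-> (q && r)) = 1 -> 1 = 1
!((q -> r) -> (!q <-> (q && r))) = !1 = 0
!!((q -> r) -> (!q <-> (q && r))) = !0 = 1
!q = !1/2 = 1/2
!r = !3/4 = 1/4
!q && !r = 1/2 && 1/4 = 1/4
!(!q && !r) = !1/4 = 3/4
q && q = 1/2 && 1/2 = 1/2
!(q && q) = !1/2 = 1/2
!q = !1/2 = 1/2
r <-> p = 3/4 <-> 1/4 = 1/2
!q -> (r <-> p) = 1/2 -> 1/2 = 1
!(q && q) && (!q -> (r <-> p)) = 1/2 && 1 = 1/2
!(!q && !r) && (!(q && q) && (!q -> (r <-> p))) = 3/4 && 1/2 = 1/2
!!((q -> r) -> (!q <-> (q && r))) && (!(!q && !r) && (!(q && q) && (!q -> (r <-> p)))) = 1 && 1/2 = 1/2
!r = !3/4 = 1/4
p -> !r = 1/4 -> 1/4 = 1
(p -> !r) -> r = 1 -> 3/4 = 3/4
!p = !1/4 = 3/4
!!p = !3/4 = 1/4
!q = !1/2 = 1/2
!!p <-> !q = 1/4 <-> 1/2 = 3/4
((p -> !r) -> r) && (!!p <-> !q) = 3/4 && 3/4 = 3/4
!r = !3/4 = 1/4
!r -> r = 1/4 -> 3/4 = 1
p && p = 1/4 && 1/4 = 1/4
p && (p && p) = 1/4 && 1/4 = 1/4
(!r -> r) <-> (p && (p && p)) = 1 <-> 1/4 = 1/4
(((p -> !r) -> r) && (!!p <-> !q)) && ((!r -> r) <-> (p && (p && p))) = 3/4 && 1/4 = 1/4
!q = !1/2 = 1/2
r && p = 3/4 && 1/4 = 1/4
!q -> (r && p) = 1/2 -> 1/4 = 3/4
(!q -> (r && p)) && p = 3/4 && 1/4 = 1/4
p -> r = 1/4 -> 3/4 = 1
p <-> r = 1/4 <-> 3/4 = 1/2
!(p <-> r) = !1/2 = 1/2
(p -> r) -> !(p <-> r) = 1 -> 1/2 = 1/2
((!q -> (r && p)) && p) -> ((p -> r) -> !(p <-> r)) = 1/4 -> 1/2 = 1
((((p -> !r) -> r) && (!!p <-> !q)) && ((!r -> r) <-> (p && (p && p)))) && (((!q -> (r && p)) && p) -> ((p -> r) -> !(p <-> r))) = 1/4 && 1 = 1/4
(!!((q -> r) -> (!q <-> (q && r))) && (!(!q && !r) && (!(q && q) && (!q -> (r <-> p))))) && (((((p -> !r) -> r) && (!!p <-> !q)) && ((!r -> r) <-> (p && (p && p)))) && (((!q -> (r && p)) && p) -> ((p -> r) -> !(p <-> r)))) = 1/2 && 1/4 = 1/4

1/4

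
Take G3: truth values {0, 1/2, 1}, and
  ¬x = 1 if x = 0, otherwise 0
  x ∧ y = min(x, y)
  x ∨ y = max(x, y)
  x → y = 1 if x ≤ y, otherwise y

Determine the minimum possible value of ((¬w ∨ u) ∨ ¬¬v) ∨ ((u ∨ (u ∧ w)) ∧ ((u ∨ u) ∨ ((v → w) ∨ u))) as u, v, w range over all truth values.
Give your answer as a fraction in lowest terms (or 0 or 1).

0

Take u = 0, v = 0, w = 1/2:
¬w = ¬1/2 = 0
¬w ∨ u = 0 ∨ 0 = 0
¬v = ¬0 = 1
¬¬v = ¬1 = 0
(¬w ∨ u) ∨ ¬¬v = 0 ∨ 0 = 0
u ∧ w = 0 ∧ 1/2 = 0
u ∨ (u ∧ w) = 0 ∨ 0 = 0
u ∨ u = 0 ∨ 0 = 0
v → w = 0 → 1/2 = 1
(v → w) ∨ u = 1 ∨ 0 = 1
(u ∨ u) ∨ ((v → w) ∨ u) = 0 ∨ 1 = 1
(u ∨ (u ∧ w)) ∧ ((u ∨ u) ∨ ((v → w) ∨ u)) = 0 ∧ 1 = 0
((¬w ∨ u) ∨ ¬¬v) ∨ ((u ∨ (u ∧ w)) ∧ ((u ∨ u) ∨ ((v → w) ∨ u))) = 0 ∨ 0 = 0
No assignment yields a value below 0, so this is the minimum.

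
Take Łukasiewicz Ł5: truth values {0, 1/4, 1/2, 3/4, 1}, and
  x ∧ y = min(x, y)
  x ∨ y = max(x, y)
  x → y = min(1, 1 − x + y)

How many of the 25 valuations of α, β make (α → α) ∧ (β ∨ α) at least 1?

9

value 1: 9 assignments (counts)
value 3/4: 7 assignments
value 1/2: 5 assignments
value 1/4: 3 assignments
value 0: 1 assignment
So 9 of the 25 assignments meet the threshold.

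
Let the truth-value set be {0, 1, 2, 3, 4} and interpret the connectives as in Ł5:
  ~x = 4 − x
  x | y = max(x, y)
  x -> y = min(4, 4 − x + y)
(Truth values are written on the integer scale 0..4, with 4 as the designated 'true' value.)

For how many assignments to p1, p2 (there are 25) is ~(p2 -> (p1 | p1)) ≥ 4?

value 4: 1 assignment (counts)
value 3: 2 assignments
value 2: 3 assignments
value 1: 4 assignments
value 0: 15 assignments
So 1 of the 25 assignments meets the threshold.

1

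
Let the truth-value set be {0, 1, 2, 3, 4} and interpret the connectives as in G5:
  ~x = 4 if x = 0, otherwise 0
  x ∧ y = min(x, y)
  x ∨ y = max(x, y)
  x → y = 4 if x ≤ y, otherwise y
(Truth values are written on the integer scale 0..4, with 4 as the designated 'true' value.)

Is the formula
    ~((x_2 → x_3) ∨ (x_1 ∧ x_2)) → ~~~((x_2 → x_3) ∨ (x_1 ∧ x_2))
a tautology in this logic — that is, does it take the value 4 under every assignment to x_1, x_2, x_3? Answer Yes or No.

At x_1 = 4, x_2 = 1, x_3 = 2, for instance:
x_2 → x_3 = 1 → 2 = 4
x_1 ∧ x_2 = 4 ∧ 1 = 1
(x_2 → x_3) ∨ (x_1 ∧ x_2) = 4 ∨ 1 = 4
~((x_2 → x_3) ∨ (x_1 ∧ x_2)) = ~4 = 0
~~((x_2 → x_3) ∨ (x_1 ∧ x_2)) = ~0 = 4
~~~((x_2 → x_3) ∨ (x_1 ∧ x_2)) = ~4 = 0
~((x_2 → x_3) ∨ (x_1 ∧ x_2)) → ~~~((x_2 → x_3) ∨ (x_1 ∧ x_2)) = 0 → 0 = 4
and checking the remaining 124 assignments likewise gives ≥ 4 in every case.

Yes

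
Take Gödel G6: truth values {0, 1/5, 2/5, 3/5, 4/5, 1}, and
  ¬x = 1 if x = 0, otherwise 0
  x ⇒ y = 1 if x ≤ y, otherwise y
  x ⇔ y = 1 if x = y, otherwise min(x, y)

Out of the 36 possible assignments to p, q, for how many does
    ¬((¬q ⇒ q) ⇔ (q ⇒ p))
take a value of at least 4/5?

value 1: 11 assignments (counts)
value 0: 25 assignments
So 11 of the 36 assignments meet the threshold.

11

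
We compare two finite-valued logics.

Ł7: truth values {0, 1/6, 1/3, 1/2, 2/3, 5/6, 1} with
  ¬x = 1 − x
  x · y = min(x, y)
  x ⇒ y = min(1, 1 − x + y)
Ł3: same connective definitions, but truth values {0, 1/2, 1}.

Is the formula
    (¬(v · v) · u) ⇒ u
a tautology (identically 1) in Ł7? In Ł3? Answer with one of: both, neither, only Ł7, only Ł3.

In Ł7: every assignment gives 1 — tautology.
In Ł3: every assignment gives 1 — tautology.

both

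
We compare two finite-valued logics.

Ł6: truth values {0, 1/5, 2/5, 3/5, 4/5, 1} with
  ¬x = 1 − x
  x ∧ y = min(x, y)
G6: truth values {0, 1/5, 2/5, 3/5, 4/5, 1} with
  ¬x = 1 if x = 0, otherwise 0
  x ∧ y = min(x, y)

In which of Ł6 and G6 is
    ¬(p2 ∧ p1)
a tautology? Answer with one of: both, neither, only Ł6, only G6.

neither

In Ł6: at p1 = 1/5, p2 = 1/5 the value is 4/5 — not a tautology.
In G6: at p1 = 1/5, p2 = 1/5 the value is 0 — not a tautology.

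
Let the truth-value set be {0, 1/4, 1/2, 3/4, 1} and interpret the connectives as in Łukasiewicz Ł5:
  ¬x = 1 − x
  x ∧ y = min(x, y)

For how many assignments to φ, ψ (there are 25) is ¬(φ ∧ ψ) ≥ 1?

value 1: 9 assignments (counts)
value 3/4: 7 assignments
value 1/2: 5 assignments
value 1/4: 3 assignments
value 0: 1 assignment
So 9 of the 25 assignments meet the threshold.

9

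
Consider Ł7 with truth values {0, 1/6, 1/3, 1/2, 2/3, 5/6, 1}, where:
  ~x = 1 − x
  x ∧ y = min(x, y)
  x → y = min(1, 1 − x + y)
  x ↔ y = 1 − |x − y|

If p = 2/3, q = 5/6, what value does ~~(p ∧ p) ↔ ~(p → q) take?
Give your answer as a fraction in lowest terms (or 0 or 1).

p ∧ p = 2/3 ∧ 2/3 = 2/3
~(p ∧ p) = ~2/3 = 1/3
~~(p ∧ p) = ~1/3 = 2/3
p → q = 2/3 → 5/6 = 1
~(p → q) = ~1 = 0
~~(p ∧ p) ↔ ~(p → q) = 2/3 ↔ 0 = 1/3

1/3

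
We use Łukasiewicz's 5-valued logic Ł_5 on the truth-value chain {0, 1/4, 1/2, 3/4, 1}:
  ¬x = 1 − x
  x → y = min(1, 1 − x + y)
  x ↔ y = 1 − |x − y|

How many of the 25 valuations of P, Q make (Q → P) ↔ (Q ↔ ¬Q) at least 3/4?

10

value 1: 5 assignments (counts)
value 3/4: 5 assignments (counts)
value 1/2: 8 assignments
value 1/4: 1 assignment
value 0: 6 assignments
So 10 of the 25 assignments meet the threshold.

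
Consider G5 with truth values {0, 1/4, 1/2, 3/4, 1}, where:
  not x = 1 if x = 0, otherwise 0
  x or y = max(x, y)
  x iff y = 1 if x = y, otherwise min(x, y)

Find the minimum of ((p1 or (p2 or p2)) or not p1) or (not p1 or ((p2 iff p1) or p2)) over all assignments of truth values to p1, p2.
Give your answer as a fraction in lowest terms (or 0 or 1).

Take p1 = 1/4, p2 = 0:
p2 or p2 = 0 or 0 = 0
p1 or (p2 or p2) = 1/4 or 0 = 1/4
not p1 = not 1/4 = 0
(p1 or (p2 or p2)) or not p1 = 1/4 or 0 = 1/4
not p1 = not 1/4 = 0
p2 iff p1 = 0 iff 1/4 = 0
(p2 iff p1) or p2 = 0 or 0 = 0
not p1 or ((p2 iff p1) or p2) = 0 or 0 = 0
((p1 or (p2 or p2)) or not p1) or (not p1 or ((p2 iff p1) or p2)) = 1/4 or 0 = 1/4
No assignment yields a value below 1/4, so this is the minimum.

1/4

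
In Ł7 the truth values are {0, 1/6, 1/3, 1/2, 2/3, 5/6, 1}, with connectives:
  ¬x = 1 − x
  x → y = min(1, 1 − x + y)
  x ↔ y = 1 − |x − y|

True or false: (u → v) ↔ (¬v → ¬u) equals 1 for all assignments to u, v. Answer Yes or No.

At u = 1/3, v = 1/6, for instance:
u → v = 1/3 → 1/6 = 5/6
¬v = ¬1/6 = 5/6
¬u = ¬1/3 = 2/3
¬v → ¬u = 5/6 → 2/3 = 5/6
(u → v) ↔ (¬v → ¬u) = 5/6 ↔ 5/6 = 1
and checking the remaining 48 assignments likewise gives ≥ 1 in every case.

Yes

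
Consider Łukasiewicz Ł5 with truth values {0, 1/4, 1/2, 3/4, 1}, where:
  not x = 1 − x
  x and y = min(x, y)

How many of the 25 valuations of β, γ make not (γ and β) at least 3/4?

value 1: 9 assignments (counts)
value 3/4: 7 assignments (counts)
value 1/2: 5 assignments
value 1/4: 3 assignments
value 0: 1 assignment
So 16 of the 25 assignments meet the threshold.

16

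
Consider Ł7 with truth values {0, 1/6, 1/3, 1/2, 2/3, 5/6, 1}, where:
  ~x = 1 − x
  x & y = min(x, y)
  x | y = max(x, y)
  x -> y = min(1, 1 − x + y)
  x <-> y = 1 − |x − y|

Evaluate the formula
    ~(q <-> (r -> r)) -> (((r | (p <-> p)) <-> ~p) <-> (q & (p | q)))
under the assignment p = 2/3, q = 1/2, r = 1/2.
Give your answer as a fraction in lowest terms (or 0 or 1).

r -> r = 1/2 -> 1/2 = 1
q <-> (r -> r) = 1/2 <-> 1 = 1/2
~(q <-> (r -> r)) = ~1/2 = 1/2
p <-> p = 2/3 <-> 2/3 = 1
r | (p <-> p) = 1/2 | 1 = 1
~p = ~2/3 = 1/3
(r | (p <-> p)) <-> ~p = 1 <-> 1/3 = 1/3
p | q = 2/3 | 1/2 = 2/3
q & (p | q) = 1/2 & 2/3 = 1/2
((r | (p <-> p)) <-> ~p) <-> (q & (p | q)) = 1/3 <-> 1/2 = 5/6
~(q <-> (r -> r)) -> (((r | (p <-> p)) <-> ~p) <-> (q & (p | q))) = 1/2 -> 5/6 = 1

1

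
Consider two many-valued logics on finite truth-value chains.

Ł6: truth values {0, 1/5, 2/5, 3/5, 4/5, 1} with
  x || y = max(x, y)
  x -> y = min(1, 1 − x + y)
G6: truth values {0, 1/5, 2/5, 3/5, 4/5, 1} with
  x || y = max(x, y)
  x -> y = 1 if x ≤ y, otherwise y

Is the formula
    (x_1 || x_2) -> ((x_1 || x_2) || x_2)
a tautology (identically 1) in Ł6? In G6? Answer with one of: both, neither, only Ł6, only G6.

both

In Ł6: every assignment gives 1 — tautology.
In G6: every assignment gives 1 — tautology.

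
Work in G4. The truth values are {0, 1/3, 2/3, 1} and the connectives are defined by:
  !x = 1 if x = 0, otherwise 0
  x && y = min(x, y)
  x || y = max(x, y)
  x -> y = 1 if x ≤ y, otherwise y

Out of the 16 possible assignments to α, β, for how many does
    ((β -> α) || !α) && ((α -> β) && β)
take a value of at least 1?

2

α = 0, β = 0 ↦ 0  <
α = 0, β = 1/3 ↦ 1/3  <
α = 0, β = 2/3 ↦ 2/3  <
α = 0, β = 1 ↦ 1  ≥
α = 1/3, β = 0 ↦ 0  <
α = 1/3, β = 1/3 ↦ 1/3  <
α = 1/3, β = 2/3 ↦ 1/3  <
α = 1/3, β = 1 ↦ 1/3  <
α = 2/3, β = 0 ↦ 0  <
α = 2/3, β = 1/3 ↦ 1/3  <
α = 2/3, β = 2/3 ↦ 2/3  <
α = 2/3, β = 1 ↦ 2/3  <
α = 1, β = 0 ↦ 0  <
α = 1, β = 1/3 ↦ 1/3  <
α = 1, β = 2/3 ↦ 2/3  <
α = 1, β = 1 ↦ 1  ≥
So 2 of the 16 assignments meet the threshold.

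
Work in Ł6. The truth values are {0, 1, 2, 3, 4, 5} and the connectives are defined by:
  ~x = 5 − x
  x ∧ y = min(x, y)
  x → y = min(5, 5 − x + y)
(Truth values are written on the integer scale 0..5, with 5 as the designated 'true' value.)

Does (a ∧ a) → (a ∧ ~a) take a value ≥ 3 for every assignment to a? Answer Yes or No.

No

Counterexample: take a = 4.
a ∧ a = 4 ∧ 4 = 4
~a = ~4 = 1
a ∧ ~a = 4 ∧ 1 = 1
(a ∧ a) → (a ∧ ~a) = 4 → 1 = 2
This gives 2, which is below 3.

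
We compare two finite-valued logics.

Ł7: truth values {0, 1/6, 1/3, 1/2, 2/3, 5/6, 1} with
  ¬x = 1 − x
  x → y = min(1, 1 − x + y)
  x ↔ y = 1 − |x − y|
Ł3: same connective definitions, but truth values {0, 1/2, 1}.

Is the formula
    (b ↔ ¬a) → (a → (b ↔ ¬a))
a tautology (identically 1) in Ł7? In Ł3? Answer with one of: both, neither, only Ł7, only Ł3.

both

In Ł7: every assignment gives 1 — tautology.
In Ł3: every assignment gives 1 — tautology.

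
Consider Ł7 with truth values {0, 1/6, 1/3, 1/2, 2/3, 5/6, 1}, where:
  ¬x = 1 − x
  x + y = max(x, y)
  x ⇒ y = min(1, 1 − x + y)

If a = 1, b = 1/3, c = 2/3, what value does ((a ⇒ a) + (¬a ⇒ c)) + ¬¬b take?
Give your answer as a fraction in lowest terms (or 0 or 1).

a ⇒ a = 1 ⇒ 1 = 1
¬a = ¬1 = 0
¬a ⇒ c = 0 ⇒ 2/3 = 1
(a ⇒ a) + (¬a ⇒ c) = 1 + 1 = 1
¬b = ¬1/3 = 2/3
¬¬b = ¬2/3 = 1/3
((a ⇒ a) + (¬a ⇒ c)) + ¬¬b = 1 + 1/3 = 1

1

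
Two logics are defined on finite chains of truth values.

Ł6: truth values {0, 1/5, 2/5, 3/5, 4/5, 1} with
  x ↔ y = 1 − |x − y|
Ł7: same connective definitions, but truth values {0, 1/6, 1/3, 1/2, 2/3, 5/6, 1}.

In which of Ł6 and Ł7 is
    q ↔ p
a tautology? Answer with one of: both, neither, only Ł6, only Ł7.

neither

In Ł6: at p = 0, q = 1/5 the value is 4/5 — not a tautology.
In Ł7: at p = 0, q = 1/6 the value is 5/6 — not a tautology.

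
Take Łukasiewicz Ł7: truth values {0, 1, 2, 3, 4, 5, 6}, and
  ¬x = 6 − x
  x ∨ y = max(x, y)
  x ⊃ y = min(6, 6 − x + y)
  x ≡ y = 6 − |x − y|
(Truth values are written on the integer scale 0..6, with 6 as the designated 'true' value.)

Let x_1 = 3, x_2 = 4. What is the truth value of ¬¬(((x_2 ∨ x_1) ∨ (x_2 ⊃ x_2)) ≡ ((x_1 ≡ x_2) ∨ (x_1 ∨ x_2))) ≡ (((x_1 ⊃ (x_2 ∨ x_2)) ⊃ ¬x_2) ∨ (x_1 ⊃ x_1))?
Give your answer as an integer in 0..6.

5

x_2 ∨ x_1 = 4 ∨ 3 = 4
x_2 ⊃ x_2 = 4 ⊃ 4 = 6
(x_2 ∨ x_1) ∨ (x_2 ⊃ x_2) = 4 ∨ 6 = 6
x_1 ≡ x_2 = 3 ≡ 4 = 5
x_1 ∨ x_2 = 3 ∨ 4 = 4
(x_1 ≡ x_2) ∨ (x_1 ∨ x_2) = 5 ∨ 4 = 5
((x_2 ∨ x_1) ∨ (x_2 ⊃ x_2)) ≡ ((x_1 ≡ x_2) ∨ (x_1 ∨ x_2)) = 6 ≡ 5 = 5
¬(((x_2 ∨ x_1) ∨ (x_2 ⊃ x_2)) ≡ ((x_1 ≡ x_2) ∨ (x_1 ∨ x_2))) = ¬5 = 1
¬¬(((x_2 ∨ x_1) ∨ (x_2 ⊃ x_2)) ≡ ((x_1 ≡ x_2) ∨ (x_1 ∨ x_2))) = ¬1 = 5
x_2 ∨ x_2 = 4 ∨ 4 = 4
x_1 ⊃ (x_2 ∨ x_2) = 3 ⊃ 4 = 6
¬x_2 = ¬4 = 2
(x_1 ⊃ (x_2 ∨ x_2)) ⊃ ¬x_2 = 6 ⊃ 2 = 2
x_1 ⊃ x_1 = 3 ⊃ 3 = 6
((x_1 ⊃ (x_2 ∨ x_2)) ⊃ ¬x_2) ∨ (x_1 ⊃ x_1) = 2 ∨ 6 = 6
¬¬(((x_2 ∨ x_1) ∨ (x_2 ⊃ x_2)) ≡ ((x_1 ≡ x_2) ∨ (x_1 ∨ x_2))) ≡ (((x_1 ⊃ (x_2 ∨ x_2)) ⊃ ¬x_2) ∨ (x_1 ⊃ x_1)) = 5 ≡ 6 = 5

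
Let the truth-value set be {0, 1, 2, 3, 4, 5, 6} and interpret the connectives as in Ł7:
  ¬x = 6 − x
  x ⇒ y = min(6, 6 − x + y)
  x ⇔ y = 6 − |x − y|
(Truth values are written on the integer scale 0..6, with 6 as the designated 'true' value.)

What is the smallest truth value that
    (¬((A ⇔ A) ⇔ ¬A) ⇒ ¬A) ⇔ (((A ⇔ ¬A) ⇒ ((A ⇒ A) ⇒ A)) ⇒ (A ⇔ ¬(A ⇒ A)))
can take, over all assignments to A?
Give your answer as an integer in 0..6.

4

Take A = 4:
A ⇔ A = 4 ⇔ 4 = 6
¬A = ¬4 = 2
(A ⇔ A) ⇔ ¬A = 6 ⇔ 2 = 2
¬((A ⇔ A) ⇔ ¬A) = ¬2 = 4
¬A = ¬4 = 2
¬((A ⇔ A) ⇔ ¬A) ⇒ ¬A = 4 ⇒ 2 = 4
¬A = ¬4 = 2
A ⇔ ¬A = 4 ⇔ 2 = 4
A ⇒ A = 4 ⇒ 4 = 6
(A ⇒ A) ⇒ A = 6 ⇒ 4 = 4
(A ⇔ ¬A) ⇒ ((A ⇒ A) ⇒ A) = 4 ⇒ 4 = 6
A ⇒ A = 4 ⇒ 4 = 6
¬(A ⇒ A) = ¬6 = 0
A ⇔ ¬(A ⇒ A) = 4 ⇔ 0 = 2
((A ⇔ ¬A) ⇒ ((A ⇒ A) ⇒ A)) ⇒ (A ⇔ ¬(A ⇒ A)) = 6 ⇒ 2 = 2
(¬((A ⇔ A) ⇔ ¬A) ⇒ ¬A) ⇔ (((A ⇔ ¬A) ⇒ ((A ⇒ A) ⇒ A)) ⇒ (A ⇔ ¬(A ⇒ A))) = 4 ⇔ 2 = 4
No assignment yields a value below 4, so this is the minimum.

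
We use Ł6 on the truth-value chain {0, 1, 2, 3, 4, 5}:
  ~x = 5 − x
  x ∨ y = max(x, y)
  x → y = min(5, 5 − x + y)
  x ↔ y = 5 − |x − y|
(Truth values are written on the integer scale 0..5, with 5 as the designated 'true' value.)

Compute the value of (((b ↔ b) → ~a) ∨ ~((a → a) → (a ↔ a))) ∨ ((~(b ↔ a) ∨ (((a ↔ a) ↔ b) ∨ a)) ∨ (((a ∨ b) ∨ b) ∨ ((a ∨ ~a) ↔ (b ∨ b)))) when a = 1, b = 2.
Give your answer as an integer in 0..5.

b ↔ b = 2 ↔ 2 = 5
~a = ~1 = 4
(b ↔ b) → ~a = 5 → 4 = 4
a → a = 1 → 1 = 5
a ↔ a = 1 ↔ 1 = 5
(a → a) → (a ↔ a) = 5 → 5 = 5
~((a → a) → (a ↔ a)) = ~5 = 0
((b ↔ b) → ~a) ∨ ~((a → a) → (a ↔ a)) = 4 ∨ 0 = 4
b ↔ a = 2 ↔ 1 = 4
~(b ↔ a) = ~4 = 1
a ↔ a = 1 ↔ 1 = 5
(a ↔ a) ↔ b = 5 ↔ 2 = 2
((a ↔ a) ↔ b) ∨ a = 2 ∨ 1 = 2
~(b ↔ a) ∨ (((a ↔ a) ↔ b) ∨ a) = 1 ∨ 2 = 2
a ∨ b = 1 ∨ 2 = 2
(a ∨ b) ∨ b = 2 ∨ 2 = 2
~a = ~1 = 4
a ∨ ~a = 1 ∨ 4 = 4
b ∨ b = 2 ∨ 2 = 2
(a ∨ ~a) ↔ (b ∨ b) = 4 ↔ 2 = 3
((a ∨ b) ∨ b) ∨ ((a ∨ ~a) ↔ (b ∨ b)) = 2 ∨ 3 = 3
(~(b ↔ a) ∨ (((a ↔ a) ↔ b) ∨ a)) ∨ (((a ∨ b) ∨ b) ∨ ((a ∨ ~a) ↔ (b ∨ b))) = 2 ∨ 3 = 3
(((b ↔ b) → ~a) ∨ ~((a → a) → (a ↔ a))) ∨ ((~(b ↔ a) ∨ (((a ↔ a) ↔ b) ∨ a)) ∨ (((a ∨ b) ∨ b) ∨ ((a ∨ ~a) ↔ (b ∨ b)))) = 4 ∨ 3 = 4

4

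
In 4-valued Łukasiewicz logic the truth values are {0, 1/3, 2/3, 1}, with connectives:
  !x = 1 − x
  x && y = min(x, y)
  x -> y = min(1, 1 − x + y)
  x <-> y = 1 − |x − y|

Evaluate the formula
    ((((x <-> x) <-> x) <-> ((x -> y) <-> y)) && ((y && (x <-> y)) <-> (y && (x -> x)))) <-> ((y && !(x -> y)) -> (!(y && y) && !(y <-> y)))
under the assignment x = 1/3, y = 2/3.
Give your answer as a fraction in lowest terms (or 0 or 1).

x <-> x = 1/3 <-> 1/3 = 1
(x <-> x) <-> x = 1 <-> 1/3 = 1/3
x -> y = 1/3 -> 2/3 = 1
(x -> y) <-> y = 1 <-> 2/3 = 2/3
((x <-> x) <-> x) <-> ((x -> y) <-> y) = 1/3 <-> 2/3 = 2/3
x <-> y = 1/3 <-> 2/3 = 2/3
y && (x <-> y) = 2/3 && 2/3 = 2/3
x -> x = 1/3 -> 1/3 = 1
y && (x -> x) = 2/3 && 1 = 2/3
(y && (x <-> y)) <-> (y && (x -> x)) = 2/3 <-> 2/3 = 1
(((x <-> x) <-> x) <-> ((x -> y) <-> y)) && ((y && (x <-> y)) <-> (y && (x -> x))) = 2/3 && 1 = 2/3
x -> y = 1/3 -> 2/3 = 1
!(x -> y) = !1 = 0
y && !(x -> y) = 2/3 && 0 = 0
y && y = 2/3 && 2/3 = 2/3
!(y && y) = !2/3 = 1/3
y <-> y = 2/3 <-> 2/3 = 1
!(y <-> y) = !1 = 0
!(y && y) && !(y <-> y) = 1/3 && 0 = 0
(y && !(x -> y)) -> (!(y && y) && !(y <-> y)) = 0 -> 0 = 1
((((x <-> x) <-> x) <-> ((x -> y) <-> y)) && ((y && (x <-> y)) <-> (y && (x -> x)))) <-> ((y && !(x -> y)) -> (!(y && y) && !(y <-> y))) = 2/3 <-> 1 = 2/3

2/3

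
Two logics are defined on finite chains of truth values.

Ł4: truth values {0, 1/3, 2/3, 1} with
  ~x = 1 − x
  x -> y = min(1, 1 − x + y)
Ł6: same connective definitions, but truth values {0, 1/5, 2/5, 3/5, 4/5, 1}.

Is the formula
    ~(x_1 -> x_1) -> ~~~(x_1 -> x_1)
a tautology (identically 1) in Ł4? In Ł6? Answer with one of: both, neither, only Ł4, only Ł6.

both

In Ł4: every assignment gives 1 — tautology.
In Ł6: every assignment gives 1 — tautology.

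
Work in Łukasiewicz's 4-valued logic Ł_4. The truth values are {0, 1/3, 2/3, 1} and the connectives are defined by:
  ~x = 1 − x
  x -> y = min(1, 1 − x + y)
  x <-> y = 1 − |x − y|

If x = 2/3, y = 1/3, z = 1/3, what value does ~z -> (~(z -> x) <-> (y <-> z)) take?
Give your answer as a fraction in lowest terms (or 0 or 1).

~z = ~1/3 = 2/3
z -> x = 1/3 -> 2/3 = 1
~(z -> x) = ~1 = 0
y <-> z = 1/3 <-> 1/3 = 1
~(z -> x) <-> (y <-> z) = 0 <-> 1 = 0
~z -> (~(z -> x) <-> (y <-> z)) = 2/3 -> 0 = 1/3

1/3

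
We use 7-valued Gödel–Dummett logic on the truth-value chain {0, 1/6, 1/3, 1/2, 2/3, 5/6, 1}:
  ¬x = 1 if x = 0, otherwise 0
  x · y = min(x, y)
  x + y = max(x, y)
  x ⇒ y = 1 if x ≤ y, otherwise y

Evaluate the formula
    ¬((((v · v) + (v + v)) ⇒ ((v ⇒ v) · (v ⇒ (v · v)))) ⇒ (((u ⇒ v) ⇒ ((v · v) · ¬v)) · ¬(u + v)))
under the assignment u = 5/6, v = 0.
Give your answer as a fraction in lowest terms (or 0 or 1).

1

v · v = 0 · 0 = 0
v + v = 0 + 0 = 0
(v · v) + (v + v) = 0 + 0 = 0
v ⇒ v = 0 ⇒ 0 = 1
v · v = 0 · 0 = 0
v ⇒ (v · v) = 0 ⇒ 0 = 1
(v ⇒ v) · (v ⇒ (v · v)) = 1 · 1 = 1
((v · v) + (v + v)) ⇒ ((v ⇒ v) · (v ⇒ (v · v))) = 0 ⇒ 1 = 1
u ⇒ v = 5/6 ⇒ 0 = 0
v · v = 0 · 0 = 0
¬v = ¬0 = 1
(v · v) · ¬v = 0 · 1 = 0
(u ⇒ v) ⇒ ((v · v) · ¬v) = 0 ⇒ 0 = 1
u + v = 5/6 + 0 = 5/6
¬(u + v) = ¬5/6 = 0
((u ⇒ v) ⇒ ((v · v) · ¬v)) · ¬(u + v) = 1 · 0 = 0
(((v · v) + (v + v)) ⇒ ((v ⇒ v) · (v ⇒ (v · v)))) ⇒ (((u ⇒ v) ⇒ ((v · v) · ¬v)) · ¬(u + v)) = 1 ⇒ 0 = 0
¬((((v · v) + (v + v)) ⇒ ((v ⇒ v) · (v ⇒ (v · v)))) ⇒ (((u ⇒ v) ⇒ ((v · v) · ¬v)) · ¬(u + v))) = ¬0 = 1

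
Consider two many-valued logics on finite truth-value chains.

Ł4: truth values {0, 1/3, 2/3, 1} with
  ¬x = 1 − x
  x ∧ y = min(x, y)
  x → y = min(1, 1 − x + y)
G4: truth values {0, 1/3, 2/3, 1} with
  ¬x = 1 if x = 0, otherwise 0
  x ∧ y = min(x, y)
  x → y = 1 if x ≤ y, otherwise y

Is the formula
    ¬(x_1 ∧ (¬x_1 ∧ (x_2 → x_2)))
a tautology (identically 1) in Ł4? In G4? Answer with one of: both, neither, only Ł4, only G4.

In Ł4: at x_1 = 1/3, x_2 = 0 the value is 2/3 — not a tautology.
In G4: every assignment gives 1 — tautology.

only G4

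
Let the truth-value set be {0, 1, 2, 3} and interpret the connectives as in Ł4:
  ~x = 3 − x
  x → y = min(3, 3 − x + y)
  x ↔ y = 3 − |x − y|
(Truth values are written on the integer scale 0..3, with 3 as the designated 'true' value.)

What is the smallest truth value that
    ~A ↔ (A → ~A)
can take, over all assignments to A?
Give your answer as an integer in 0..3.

Take A = 1:
~A = ~1 = 2
~A = ~1 = 2
A → ~A = 1 → 2 = 3
~A ↔ (A → ~A) = 2 ↔ 3 = 2
No assignment yields a value below 2, so this is the minimum.

2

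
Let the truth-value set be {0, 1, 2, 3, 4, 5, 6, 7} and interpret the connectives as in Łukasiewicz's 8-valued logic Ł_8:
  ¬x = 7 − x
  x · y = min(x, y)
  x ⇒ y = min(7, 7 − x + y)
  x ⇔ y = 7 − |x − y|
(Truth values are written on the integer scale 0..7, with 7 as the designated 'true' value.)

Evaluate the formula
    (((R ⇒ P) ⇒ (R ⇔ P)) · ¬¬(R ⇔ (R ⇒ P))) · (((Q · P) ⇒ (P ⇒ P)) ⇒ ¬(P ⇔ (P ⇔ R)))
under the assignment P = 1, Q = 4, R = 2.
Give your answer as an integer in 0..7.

3

R ⇒ P = 2 ⇒ 1 = 6
R ⇔ P = 2 ⇔ 1 = 6
(R ⇒ P) ⇒ (R ⇔ P) = 6 ⇒ 6 = 7
R ⇒ P = 2 ⇒ 1 = 6
R ⇔ (R ⇒ P) = 2 ⇔ 6 = 3
¬(R ⇔ (R ⇒ P)) = ¬3 = 4
¬¬(R ⇔ (R ⇒ P)) = ¬4 = 3
((R ⇒ P) ⇒ (R ⇔ P)) · ¬¬(R ⇔ (R ⇒ P)) = 7 · 3 = 3
Q · P = 4 · 1 = 1
P ⇒ P = 1 ⇒ 1 = 7
(Q · P) ⇒ (P ⇒ P) = 1 ⇒ 7 = 7
P ⇔ R = 1 ⇔ 2 = 6
P ⇔ (P ⇔ R) = 1 ⇔ 6 = 2
¬(P ⇔ (P ⇔ R)) = ¬2 = 5
((Q · P) ⇒ (P ⇒ P)) ⇒ ¬(P ⇔ (P ⇔ R)) = 7 ⇒ 5 = 5
(((R ⇒ P) ⇒ (R ⇔ P)) · ¬¬(R ⇔ (R ⇒ P))) · (((Q · P) ⇒ (P ⇒ P)) ⇒ ¬(P ⇔ (P ⇔ R))) = 3 · 5 = 3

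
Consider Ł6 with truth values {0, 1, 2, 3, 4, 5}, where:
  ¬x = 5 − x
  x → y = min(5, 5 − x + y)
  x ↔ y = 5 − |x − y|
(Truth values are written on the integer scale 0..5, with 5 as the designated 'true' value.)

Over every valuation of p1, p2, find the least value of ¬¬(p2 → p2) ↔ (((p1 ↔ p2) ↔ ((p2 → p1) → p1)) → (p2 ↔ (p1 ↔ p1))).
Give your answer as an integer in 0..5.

1

Take p1 = 2, p2 = 0:
p2 → p2 = 0 → 0 = 5
¬(p2 → p2) = ¬5 = 0
¬¬(p2 → p2) = ¬0 = 5
p1 ↔ p2 = 2 ↔ 0 = 3
p2 → p1 = 0 → 2 = 5
(p2 → p1) → p1 = 5 → 2 = 2
(p1 ↔ p2) ↔ ((p2 → p1) → p1) = 3 ↔ 2 = 4
p1 ↔ p1 = 2 ↔ 2 = 5
p2 ↔ (p1 ↔ p1) = 0 ↔ 5 = 0
((p1 ↔ p2) ↔ ((p2 → p1) → p1)) → (p2 ↔ (p1 ↔ p1)) = 4 → 0 = 1
¬¬(p2 → p2) ↔ (((p1 ↔ p2) ↔ ((p2 → p1) → p1)) → (p2 ↔ (p1 ↔ p1))) = 5 ↔ 1 = 1
No assignment yields a value below 1, so this is the minimum.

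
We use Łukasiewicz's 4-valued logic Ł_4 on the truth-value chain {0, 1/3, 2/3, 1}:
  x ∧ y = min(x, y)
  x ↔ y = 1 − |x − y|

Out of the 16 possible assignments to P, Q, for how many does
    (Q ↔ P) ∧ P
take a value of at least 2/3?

P = 0, Q = 0 ↦ 0  <
P = 0, Q = 1/3 ↦ 0  <
P = 0, Q = 2/3 ↦ 0  <
P = 0, Q = 1 ↦ 0  <
P = 1/3, Q = 0 ↦ 1/3  <
P = 1/3, Q = 1/3 ↦ 1/3  <
P = 1/3, Q = 2/3 ↦ 1/3  <
P = 1/3, Q = 1 ↦ 1/3  <
P = 2/3, Q = 0 ↦ 1/3  <
P = 2/3, Q = 1/3 ↦ 2/3  ≥
P = 2/3, Q = 2/3 ↦ 2/3  ≥
P = 2/3, Q = 1 ↦ 2/3  ≥
P = 1, Q = 0 ↦ 0  <
P = 1, Q = 1/3 ↦ 1/3  <
P = 1, Q = 2/3 ↦ 2/3  ≥
P = 1, Q = 1 ↦ 1  ≥
So 5 of the 16 assignments meet the threshold.

5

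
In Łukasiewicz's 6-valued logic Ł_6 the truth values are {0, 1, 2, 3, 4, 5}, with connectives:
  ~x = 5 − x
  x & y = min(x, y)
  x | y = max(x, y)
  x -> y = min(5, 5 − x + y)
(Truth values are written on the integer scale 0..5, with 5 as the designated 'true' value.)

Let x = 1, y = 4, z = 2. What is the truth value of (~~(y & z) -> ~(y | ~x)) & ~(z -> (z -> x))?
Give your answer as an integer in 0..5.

0

y & z = 4 & 2 = 2
~(y & z) = ~2 = 3
~~(y & z) = ~3 = 2
~x = ~1 = 4
y | ~x = 4 | 4 = 4
~(y | ~x) = ~4 = 1
~~(y & z) -> ~(y | ~x) = 2 -> 1 = 4
z -> x = 2 -> 1 = 4
z -> (z -> x) = 2 -> 4 = 5
~(z -> (z -> x)) = ~5 = 0
(~~(y & z) -> ~(y | ~x)) & ~(z -> (z -> x)) = 4 & 0 = 0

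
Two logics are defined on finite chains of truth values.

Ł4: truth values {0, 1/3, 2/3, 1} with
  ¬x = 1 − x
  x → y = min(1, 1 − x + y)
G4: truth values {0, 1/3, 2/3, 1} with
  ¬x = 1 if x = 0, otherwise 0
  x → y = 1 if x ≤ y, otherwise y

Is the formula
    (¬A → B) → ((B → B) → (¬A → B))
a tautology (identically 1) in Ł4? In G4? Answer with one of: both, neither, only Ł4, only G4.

In Ł4: every assignment gives 1 — tautology.
In G4: every assignment gives 1 — tautology.

both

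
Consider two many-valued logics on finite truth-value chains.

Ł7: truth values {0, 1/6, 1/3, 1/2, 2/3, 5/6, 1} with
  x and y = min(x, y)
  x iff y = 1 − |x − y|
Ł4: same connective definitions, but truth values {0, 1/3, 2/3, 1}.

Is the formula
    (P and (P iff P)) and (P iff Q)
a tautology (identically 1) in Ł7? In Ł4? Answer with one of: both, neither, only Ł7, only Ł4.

neither

In Ł7: at P = 0, Q = 0 the value is 0 — not a tautology.
In Ł4: at P = 0, Q = 0 the value is 0 — not a tautology.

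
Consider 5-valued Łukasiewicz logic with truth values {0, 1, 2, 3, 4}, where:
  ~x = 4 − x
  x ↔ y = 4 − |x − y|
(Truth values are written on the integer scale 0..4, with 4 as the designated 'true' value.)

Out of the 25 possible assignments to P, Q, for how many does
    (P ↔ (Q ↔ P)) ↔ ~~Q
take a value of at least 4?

value 4: 19 assignments (counts)
value 2: 5 assignments
value 0: 1 assignment
So 19 of the 25 assignments meet the threshold.

19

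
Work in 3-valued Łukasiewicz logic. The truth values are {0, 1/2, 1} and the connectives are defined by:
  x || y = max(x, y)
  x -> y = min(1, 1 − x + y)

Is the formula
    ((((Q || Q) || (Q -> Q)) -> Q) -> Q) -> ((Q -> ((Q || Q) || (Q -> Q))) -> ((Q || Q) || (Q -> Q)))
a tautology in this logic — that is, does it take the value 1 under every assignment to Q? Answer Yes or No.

Q = 0 ↦ 1
Q = 1/2 ↦ 1
Q = 1 ↦ 1
Every assignment gives a value ≥ 1.

Yes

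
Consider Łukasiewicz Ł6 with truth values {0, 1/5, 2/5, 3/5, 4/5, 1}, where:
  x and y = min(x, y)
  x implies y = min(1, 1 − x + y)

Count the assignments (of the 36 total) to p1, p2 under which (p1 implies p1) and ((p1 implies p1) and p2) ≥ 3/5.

value 1: 6 assignments (counts)
value 4/5: 6 assignments (counts)
value 3/5: 6 assignments (counts)
value 2/5: 6 assignments
value 1/5: 6 assignments
value 0: 6 assignments
So 18 of the 36 assignments meet the threshold.

18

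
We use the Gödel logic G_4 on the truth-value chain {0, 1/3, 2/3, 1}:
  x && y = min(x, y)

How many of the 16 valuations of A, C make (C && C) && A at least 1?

1

A = 0, C = 0 ↦ 0  <
A = 0, C = 1/3 ↦ 0  <
A = 0, C = 2/3 ↦ 0  <
A = 0, C = 1 ↦ 0  <
A = 1/3, C = 0 ↦ 0  <
A = 1/3, C = 1/3 ↦ 1/3  <
A = 1/3, C = 2/3 ↦ 1/3  <
A = 1/3, C = 1 ↦ 1/3  <
A = 2/3, C = 0 ↦ 0  <
A = 2/3, C = 1/3 ↦ 1/3  <
A = 2/3, C = 2/3 ↦ 2/3  <
A = 2/3, C = 1 ↦ 2/3  <
A = 1, C = 0 ↦ 0  <
A = 1, C = 1/3 ↦ 1/3  <
A = 1, C = 2/3 ↦ 2/3  <
A = 1, C = 1 ↦ 1  ≥
So 1 of the 16 assignments meets the threshold.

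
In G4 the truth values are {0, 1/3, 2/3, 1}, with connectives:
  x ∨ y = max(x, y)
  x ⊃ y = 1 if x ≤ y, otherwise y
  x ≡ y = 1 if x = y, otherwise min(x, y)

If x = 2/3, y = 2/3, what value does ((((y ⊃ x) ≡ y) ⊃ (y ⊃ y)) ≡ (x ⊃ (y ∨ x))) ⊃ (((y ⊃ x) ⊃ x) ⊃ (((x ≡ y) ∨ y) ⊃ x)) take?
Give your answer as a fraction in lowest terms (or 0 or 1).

1

y ⊃ x = 2/3 ⊃ 2/3 = 1
(y ⊃ x) ≡ y = 1 ≡ 2/3 = 2/3
y ⊃ y = 2/3 ⊃ 2/3 = 1
((y ⊃ x) ≡ y) ⊃ (y ⊃ y) = 2/3 ⊃ 1 = 1
y ∨ x = 2/3 ∨ 2/3 = 2/3
x ⊃ (y ∨ x) = 2/3 ⊃ 2/3 = 1
(((y ⊃ x) ≡ y) ⊃ (y ⊃ y)) ≡ (x ⊃ (y ∨ x)) = 1 ≡ 1 = 1
y ⊃ x = 2/3 ⊃ 2/3 = 1
(y ⊃ x) ⊃ x = 1 ⊃ 2/3 = 2/3
x ≡ y = 2/3 ≡ 2/3 = 1
(x ≡ y) ∨ y = 1 ∨ 2/3 = 1
((x ≡ y) ∨ y) ⊃ x = 1 ⊃ 2/3 = 2/3
((y ⊃ x) ⊃ x) ⊃ (((x ≡ y) ∨ y) ⊃ x) = 2/3 ⊃ 2/3 = 1
((((y ⊃ x) ≡ y) ⊃ (y ⊃ y)) ≡ (x ⊃ (y ∨ x))) ⊃ (((y ⊃ x) ⊃ x) ⊃ (((x ≡ y) ∨ y) ⊃ x)) = 1 ⊃ 1 = 1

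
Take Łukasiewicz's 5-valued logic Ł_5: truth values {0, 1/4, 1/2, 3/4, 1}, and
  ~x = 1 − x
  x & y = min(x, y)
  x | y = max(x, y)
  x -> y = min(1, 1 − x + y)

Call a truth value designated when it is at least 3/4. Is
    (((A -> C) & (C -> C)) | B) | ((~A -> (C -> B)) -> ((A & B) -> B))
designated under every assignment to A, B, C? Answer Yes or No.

At A = 1/4, B = 0, C = 1/4, for instance:
A -> C = 1/4 -> 1/4 = 1
C -> C = 1/4 -> 1/4 = 1
(A -> C) & (C -> C) = 1 & 1 = 1
((A -> C) & (C -> C)) | B = 1 | 0 = 1
~A = ~1/4 = 3/4
C -> B = 1/4 -> 0 = 3/4
~A -> (C -> B) = 3/4 -> 3/4 = 1
A & B = 1/4 & 0 = 0
(A & B) -> B = 0 -> 0 = 1
(~A -> (C -> B)) -> ((A & B) -> B) = 1 -> 1 = 1
(((A -> C) & (C -> C)) | B) | ((~A -> (C -> B)) -> ((A & B) -> B)) = 1 | 1 = 1
and checking the remaining 124 assignments likewise gives ≥ 3/4 in every case.

Yes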